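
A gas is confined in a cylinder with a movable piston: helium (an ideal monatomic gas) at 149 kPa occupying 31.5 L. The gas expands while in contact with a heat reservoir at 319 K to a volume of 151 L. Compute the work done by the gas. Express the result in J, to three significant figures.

W ≈ 7360 J

Isothermal: W = nRT ln(V₂/V₁) = P₁V₁ ln(V₂/V₁).
P₁V₁ = (149 kPa)(31.5 L) = 4694 J.
W = 4694 × ln(151/31.5) = 4694 × 1.567
W_by_gas = 7356 J.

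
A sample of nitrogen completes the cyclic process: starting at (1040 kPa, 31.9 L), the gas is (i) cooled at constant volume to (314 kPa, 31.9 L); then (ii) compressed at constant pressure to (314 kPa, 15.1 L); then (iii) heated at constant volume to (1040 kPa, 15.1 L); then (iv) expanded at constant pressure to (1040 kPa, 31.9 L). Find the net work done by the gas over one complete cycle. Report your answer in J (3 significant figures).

Constant-volume legs do no work.
W(ii) = (314)(15.1 − 31.9) = -5275 J; W(iv) = (1040)(31.9 − 15.1) = 17472 J.
W_net = -5275 + 17472 = 12197 J (the clockwise enclosed area).

W_net ≈ 12200 J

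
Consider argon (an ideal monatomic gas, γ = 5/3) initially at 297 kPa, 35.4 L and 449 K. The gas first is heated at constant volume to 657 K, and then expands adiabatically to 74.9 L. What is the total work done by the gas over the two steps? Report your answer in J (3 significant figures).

Step 1 (isochoric): W = 0 (constant volume).
After step 1: P = 434.6 kPa (V unchanged).
Step 2 (adiabatic): W = (P₁V₁ − P₂V₂)/(γ−1) = (15384 − 9335)/0.667 = 9075 J.
W_total = 0 + 9075 = 9075 J.

W_total ≈ 9070 J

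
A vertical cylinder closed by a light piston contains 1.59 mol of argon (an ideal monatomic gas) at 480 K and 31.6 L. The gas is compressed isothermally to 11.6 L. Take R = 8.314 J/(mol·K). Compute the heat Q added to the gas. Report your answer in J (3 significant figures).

Q ≈ -6360 J

Isothermal ⇒ ΔU = 0, so Q = W = nRT ln(V₂/V₁).
Q = (1.59)(8.314)(480) ln(11.6/31.6) = 6345 × -1.002 = -6359 J.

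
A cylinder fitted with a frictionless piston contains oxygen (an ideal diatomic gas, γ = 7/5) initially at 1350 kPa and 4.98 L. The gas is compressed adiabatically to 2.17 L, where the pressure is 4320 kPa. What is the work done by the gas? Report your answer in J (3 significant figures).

W ≈ -6630 J

Adiabatic: W = (P₁V₁ − P₂V₂)/(γ − 1) with γ = 7/5.
P₁V₁ = 6723 J, P₂V₂ = 9374 J.
W = (6723 − 9374) / 0.4 = -6628 J.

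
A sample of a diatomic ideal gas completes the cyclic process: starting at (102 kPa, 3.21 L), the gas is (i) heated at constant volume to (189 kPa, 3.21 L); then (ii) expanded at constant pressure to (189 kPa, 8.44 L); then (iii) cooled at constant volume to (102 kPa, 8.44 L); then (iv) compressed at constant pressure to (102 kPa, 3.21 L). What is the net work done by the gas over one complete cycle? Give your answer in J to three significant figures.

Constant-volume legs do no work.
W(ii) = (189)(8.44 − 3.21) = 988.5 J; W(iv) = (102)(3.21 − 8.44) = -533.5 J.
W_net = 988.5 − 533.5 = 455 J (the clockwise enclosed area).

W_net ≈ 455 J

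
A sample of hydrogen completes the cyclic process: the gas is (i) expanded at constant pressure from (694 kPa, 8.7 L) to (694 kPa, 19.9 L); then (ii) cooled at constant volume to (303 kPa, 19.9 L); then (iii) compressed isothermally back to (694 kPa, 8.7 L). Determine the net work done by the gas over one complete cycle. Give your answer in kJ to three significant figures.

W_net ≈ 2.78 kJ

Leg (i): W = PΔV = (694)(19.9 − 8.7) = 7773 J.
Leg (ii): W = 0.
Leg (iii): W = PᵢVᵢ ln(V_f/Vᵢ) = (6030) ln(8.7/19.9) = -4989 J.
W_net = 7773 − 4989 = 2784 J.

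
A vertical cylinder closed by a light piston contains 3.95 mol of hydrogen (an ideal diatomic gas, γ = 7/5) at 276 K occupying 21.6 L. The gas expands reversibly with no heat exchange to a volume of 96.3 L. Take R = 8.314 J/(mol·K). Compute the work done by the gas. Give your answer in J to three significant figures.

W ≈ 10200 J

Adiabatic: TV^(γ−1) = const with γ = 7/5.
T₂ = T₁ (V₁/V₂)^(γ−1) = 276 × (21.6/96.3)^0.4 = 276 × 0.55 = 151.8 K.
W_by = nCᵥ(T₁ − T₂) = (3.95)(20.79)(276 − 151.8) = 10198 J.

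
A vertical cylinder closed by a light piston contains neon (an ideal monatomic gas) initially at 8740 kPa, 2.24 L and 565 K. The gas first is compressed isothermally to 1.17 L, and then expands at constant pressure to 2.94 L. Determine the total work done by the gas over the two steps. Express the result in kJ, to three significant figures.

Step 1 (isothermal): W = P₁V₁ ln(V₂/V₁) = (19578) ln(1.17/2.24) = -12715 J.
After step 1: P = 16733 kPa, V = 1.17 L, T = 565 K.
Step 2 (isobaric): W = PΔV = (16733 kPa)(2.94 − 1.17 L) = 29617 J.
W_total = -12715 + 29617 = 16902 J.

W_total ≈ 16.9 kJ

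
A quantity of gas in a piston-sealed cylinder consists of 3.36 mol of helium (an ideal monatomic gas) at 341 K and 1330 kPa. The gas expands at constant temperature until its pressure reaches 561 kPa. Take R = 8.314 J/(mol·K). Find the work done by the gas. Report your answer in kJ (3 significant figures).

Isothermal process: W = nRT ln(V₂/V₁) = nRT ln(P₁/P₂).
W = (3.36)(8.314)(341) × ln(1330/561)
  = 9526 × ln(2.371) = 9526 × 0.8632
W_by_gas = 8223 J.

W ≈ 8.22 kJ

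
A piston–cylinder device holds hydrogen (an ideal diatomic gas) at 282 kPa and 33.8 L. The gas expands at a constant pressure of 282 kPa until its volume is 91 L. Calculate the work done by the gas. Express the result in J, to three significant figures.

W ≈ 16100 J

Isobaric: W = P ΔV.
W = (282 kPa)(91 − 33.8 L) = (282)(57.2) = 16130 J.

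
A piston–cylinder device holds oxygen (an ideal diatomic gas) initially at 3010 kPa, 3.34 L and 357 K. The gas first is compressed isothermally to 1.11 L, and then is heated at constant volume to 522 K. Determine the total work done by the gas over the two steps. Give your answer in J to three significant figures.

Step 1 (isothermal): W = P₁V₁ ln(V₂/V₁) = (10053) ln(1.11/3.34) = -11075 J.
Step 2 (isochoric): W = 0 (constant volume).
W_total = -11075 + 0 = -11075 J.

W_total ≈ -11100 J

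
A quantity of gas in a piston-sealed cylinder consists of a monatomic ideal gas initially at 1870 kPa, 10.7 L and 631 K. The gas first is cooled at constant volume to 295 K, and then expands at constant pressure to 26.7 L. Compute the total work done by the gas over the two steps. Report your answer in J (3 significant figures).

Step 1 (isochoric): W = 0 (constant volume).
After step 1: P = 874.2 kPa (V unchanged).
Step 2 (isobaric): W = PΔV = (874.2 kPa)(26.7 − 10.7 L) = 13988 J.
W_total = 0 + 13988 = 13988 J.

W_total ≈ 14000 J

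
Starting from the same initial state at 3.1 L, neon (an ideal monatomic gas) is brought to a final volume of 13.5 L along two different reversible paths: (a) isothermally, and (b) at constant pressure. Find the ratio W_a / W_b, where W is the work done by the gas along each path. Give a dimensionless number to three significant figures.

Path (a) isothermal: W = P₁V₁ ln(V₂/V₁) → W_a/(P₁V₁) = 1.471.
Path (b) isobaric: W = P₁(V₂ − V₁) → W_b/(P₁V₁) = 3.355.
W_a / W_b = 1.471 / 3.355 = 0.4386.

W_a / W_b ≈ 0.439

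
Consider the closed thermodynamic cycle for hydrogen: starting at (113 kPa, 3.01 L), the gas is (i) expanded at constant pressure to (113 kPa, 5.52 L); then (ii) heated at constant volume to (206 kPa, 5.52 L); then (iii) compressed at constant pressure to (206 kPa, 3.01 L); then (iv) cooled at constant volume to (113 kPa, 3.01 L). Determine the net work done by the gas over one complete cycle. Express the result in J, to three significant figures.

Constant-volume legs do no work.
W(i) = (113)(5.52 − 3.01) = 283.6 J; W(iii) = (206)(3.01 − 5.52) = -517.1 J.
W_net = 283.6 − 517.1 = -233.4 J (the counter-clockwise enclosed area).

W_net ≈ -233 J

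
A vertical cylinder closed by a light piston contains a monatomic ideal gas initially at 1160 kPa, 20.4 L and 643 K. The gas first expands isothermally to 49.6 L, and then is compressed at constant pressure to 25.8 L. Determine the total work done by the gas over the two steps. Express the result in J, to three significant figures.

W_total ≈ 9670 J

Step 1 (isothermal): W = P₁V₁ ln(V₂/V₁) = (23664) ln(49.6/20.4) = 21024 J.
After step 1: P = 477.1 kPa, V = 49.6 L, T = 643 K.
Step 2 (isobaric): W = PΔV = (477.1 kPa)(25.8 − 49.6 L) = -11355 J.
W_total = 21024 − 11355 = 9670 J.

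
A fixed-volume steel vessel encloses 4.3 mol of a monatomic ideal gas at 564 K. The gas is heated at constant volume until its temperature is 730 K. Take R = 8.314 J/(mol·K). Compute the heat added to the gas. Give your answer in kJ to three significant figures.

Q ≈ 8.90 kJ

Constant volume ⇒ W = 0, so Q = ΔU = nCᵥΔT with Cᵥ = 3R/2 = 12.47 J/(mol·K).
ΔU = (4.3)(12.47)(730 − 564) = 8902 J.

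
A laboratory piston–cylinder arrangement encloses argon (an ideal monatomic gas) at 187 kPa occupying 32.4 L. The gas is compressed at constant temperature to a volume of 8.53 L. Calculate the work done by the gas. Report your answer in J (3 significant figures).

W ≈ -8090 J

Isothermal: W = nRT ln(V₂/V₁) = P₁V₁ ln(V₂/V₁).
P₁V₁ = (187 kPa)(32.4 L) = 6059 J.
W = 6059 × ln(8.53/32.4) = 6059 × -1.335
W_by_gas = -8086 J.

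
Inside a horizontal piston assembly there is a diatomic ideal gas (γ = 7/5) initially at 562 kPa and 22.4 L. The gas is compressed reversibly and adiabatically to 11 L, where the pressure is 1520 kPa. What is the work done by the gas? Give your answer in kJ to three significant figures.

W ≈ -10.3 kJ

Adiabatic: W = (P₁V₁ − P₂V₂)/(γ − 1) with γ = 7/5.
P₁V₁ = 12589 J, P₂V₂ = 16720 J.
W = (12589 − 16720) / 0.4 = -10328 J.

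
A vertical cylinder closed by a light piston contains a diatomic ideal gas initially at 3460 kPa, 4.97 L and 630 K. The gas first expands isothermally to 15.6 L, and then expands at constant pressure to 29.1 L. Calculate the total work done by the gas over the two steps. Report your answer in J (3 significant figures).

Step 1 (isothermal): W = P₁V₁ ln(V₂/V₁) = (17196) ln(15.6/4.97) = 19670 J.
After step 1: P = 1102 kPa, V = 15.6 L, T = 630 K.
Step 2 (isobaric): W = PΔV = (1102 kPa)(29.1 − 15.6 L) = 14881 J.
W_total = 19670 + 14881 = 34551 J.

W_total ≈ 34600 J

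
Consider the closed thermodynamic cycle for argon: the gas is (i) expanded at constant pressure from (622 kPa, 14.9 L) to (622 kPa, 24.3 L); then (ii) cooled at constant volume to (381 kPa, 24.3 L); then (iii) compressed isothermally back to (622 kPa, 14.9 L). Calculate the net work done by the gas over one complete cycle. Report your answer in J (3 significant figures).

W_net ≈ 1320 J

Leg (i): W = PΔV = (622)(24.3 − 14.9) = 5847 J.
Leg (ii): W = 0.
Leg (iii): W = PᵢVᵢ ln(V_f/Vᵢ) = (9258) ln(14.9/24.3) = -4528 J.
W_net = 5847 − 4528 = 1318 J.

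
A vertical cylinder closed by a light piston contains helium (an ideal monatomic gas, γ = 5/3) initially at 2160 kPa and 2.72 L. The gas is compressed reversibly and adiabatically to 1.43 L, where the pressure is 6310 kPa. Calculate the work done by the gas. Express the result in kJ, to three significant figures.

W ≈ -4.72 kJ

Adiabatic: W = (P₁V₁ − P₂V₂)/(γ − 1) with γ = 5/3.
P₁V₁ = 5875 J, P₂V₂ = 9023 J.
W = (5875 − 9023) / 0.6667 = -4722 J.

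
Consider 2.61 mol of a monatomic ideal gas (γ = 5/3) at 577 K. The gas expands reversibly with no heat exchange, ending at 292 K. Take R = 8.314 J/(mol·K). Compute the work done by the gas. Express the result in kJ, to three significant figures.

Adiabatic ⇒ Q = 0, so W_by = −ΔU = nCᵥ(T₁ − T₂).
Cᵥ = 3R/2 = 12.47 J/(mol·K).
W = (2.61)(12.47)(577 − 292) = 9277 J.

W ≈ 9.28 kJ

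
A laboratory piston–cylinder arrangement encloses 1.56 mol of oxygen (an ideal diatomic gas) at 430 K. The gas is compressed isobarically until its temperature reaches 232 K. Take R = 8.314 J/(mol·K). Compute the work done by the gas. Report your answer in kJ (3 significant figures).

W ≈ -2.57 kJ

Isobaric: W = P ΔV = nR ΔT.
W = (1.56)(8.314)(232 − 430) = -2568 J.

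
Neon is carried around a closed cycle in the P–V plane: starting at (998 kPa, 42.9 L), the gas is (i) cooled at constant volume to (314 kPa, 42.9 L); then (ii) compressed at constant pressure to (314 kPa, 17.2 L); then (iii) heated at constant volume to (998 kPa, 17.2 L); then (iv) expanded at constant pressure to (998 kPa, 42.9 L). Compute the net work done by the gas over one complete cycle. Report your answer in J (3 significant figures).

W_net ≈ 17600 J

Constant-volume legs do no work.
W(ii) = (314)(17.2 − 42.9) = -8070 J; W(iv) = (998)(42.9 − 17.2) = 25649 J.
W_net = -8070 + 25649 = 17579 J (the clockwise enclosed area).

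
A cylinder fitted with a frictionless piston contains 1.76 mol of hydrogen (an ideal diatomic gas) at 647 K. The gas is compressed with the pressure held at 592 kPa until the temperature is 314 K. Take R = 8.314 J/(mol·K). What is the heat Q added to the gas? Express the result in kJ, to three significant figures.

Isobaric: W = nRΔT = (1.76)(8.314)(-333) = -4873 J.
ΔU = nCᵥΔT with Cᵥ = 5R/2: ΔU = (1.76)(20.79)(-333) = -12182 J.
Q = ΔU + W = -12182 − 4873 = -17054 J.

Q ≈ -17.1 kJ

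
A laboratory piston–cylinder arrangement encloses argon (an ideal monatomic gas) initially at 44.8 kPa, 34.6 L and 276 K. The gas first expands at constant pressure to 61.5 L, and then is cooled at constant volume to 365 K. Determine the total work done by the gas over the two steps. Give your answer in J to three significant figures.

W_total ≈ 1210 J

Step 1 (isobaric): W = PΔV = (44.8 kPa)(61.5 − 34.6 L) = 1205 J.
Step 2 (isochoric): W = 0 (constant volume).
W_total = 1205 + 0 = 1205 J.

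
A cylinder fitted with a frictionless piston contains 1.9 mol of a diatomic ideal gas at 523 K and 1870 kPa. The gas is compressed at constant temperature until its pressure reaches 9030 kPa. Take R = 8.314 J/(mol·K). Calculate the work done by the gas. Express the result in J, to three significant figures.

Isothermal process: W = nRT ln(V₂/V₁) = nRT ln(P₁/P₂).
W = (1.9)(8.314)(523) × ln(1870/9030)
  = 8262 × ln(0.2071) = 8262 × -1.575
W_by_gas = -13009 J.

W ≈ -13000 J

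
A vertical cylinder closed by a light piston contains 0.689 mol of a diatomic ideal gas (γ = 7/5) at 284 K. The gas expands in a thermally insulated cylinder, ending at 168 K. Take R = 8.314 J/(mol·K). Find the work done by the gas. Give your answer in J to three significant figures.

Adiabatic ⇒ Q = 0, so W_by = −ΔU = nCᵥ(T₁ − T₂).
Cᵥ = 5R/2 = 20.79 J/(mol·K).
W = (0.689)(20.79)(284 − 168) = 1661 J.

W ≈ 1660 J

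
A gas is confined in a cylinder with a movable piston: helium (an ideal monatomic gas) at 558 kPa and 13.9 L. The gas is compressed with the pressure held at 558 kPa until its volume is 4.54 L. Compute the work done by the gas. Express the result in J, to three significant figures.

W ≈ -5220 J

Isobaric: W = P ΔV.
W = (558 kPa)(4.54 − 13.9 L) = (558)(-9.36) = -5223 J.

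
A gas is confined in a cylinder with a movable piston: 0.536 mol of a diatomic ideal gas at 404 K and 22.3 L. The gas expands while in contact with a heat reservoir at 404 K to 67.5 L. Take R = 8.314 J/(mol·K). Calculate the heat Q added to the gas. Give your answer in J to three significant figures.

Q ≈ 1990 J

Isothermal ⇒ ΔU = 0, so Q = W = nRT ln(V₂/V₁).
Q = (0.536)(8.314)(404) ln(67.5/22.3) = 1800 × 1.108 = 1994 J.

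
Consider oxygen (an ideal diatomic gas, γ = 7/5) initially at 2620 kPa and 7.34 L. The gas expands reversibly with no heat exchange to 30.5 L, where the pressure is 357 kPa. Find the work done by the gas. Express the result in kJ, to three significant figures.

Adiabatic: W = (P₁V₁ − P₂V₂)/(γ − 1) with γ = 7/5.
P₁V₁ = 19231 J, P₂V₂ = 10888 J.
W = (19231 − 10888) / 0.4 = 20856 J.

W ≈ 20.9 kJ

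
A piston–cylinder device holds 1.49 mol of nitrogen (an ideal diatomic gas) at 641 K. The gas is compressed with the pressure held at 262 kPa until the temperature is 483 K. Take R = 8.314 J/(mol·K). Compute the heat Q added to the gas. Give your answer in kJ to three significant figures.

Q ≈ -6.85 kJ

Isobaric: W = nRΔT = (1.49)(8.314)(-158) = -1957 J.
ΔU = nCᵥΔT with Cᵥ = 5R/2: ΔU = (1.49)(20.79)(-158) = -4893 J.
Q = ΔU + W = -4893 − 1957 = -6850 J.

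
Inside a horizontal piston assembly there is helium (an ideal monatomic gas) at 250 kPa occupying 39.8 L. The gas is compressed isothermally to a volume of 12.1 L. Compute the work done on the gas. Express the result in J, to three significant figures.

W ≈ 11800 J

Isothermal: W = nRT ln(V₂/V₁) = P₁V₁ ln(V₂/V₁).
P₁V₁ = (250 kPa)(39.8 L) = 9950 J.
W = 9950 × ln(12.1/39.8) = 9950 × -1.191
W_by_gas = -11847 J; work on gas = −W_by = 11847 J.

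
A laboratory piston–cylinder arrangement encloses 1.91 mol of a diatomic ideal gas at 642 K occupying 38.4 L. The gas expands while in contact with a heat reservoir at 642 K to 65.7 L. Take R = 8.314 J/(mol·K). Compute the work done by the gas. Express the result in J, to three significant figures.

W ≈ 5480 J

Isothermal: W = nRT ln(V₂/V₁).
W = (1.91)(8.314)(642) × ln(65.7/38.4)
  = 10195 × 0.537
W_by_gas = 5475 J.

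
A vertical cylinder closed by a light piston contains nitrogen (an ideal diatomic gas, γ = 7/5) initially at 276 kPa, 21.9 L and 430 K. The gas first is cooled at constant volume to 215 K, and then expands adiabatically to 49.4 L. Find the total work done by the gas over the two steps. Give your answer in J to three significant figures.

Step 1 (isochoric): W = 0 (constant volume).
After step 1: P = 138 kPa (V unchanged).
Step 2 (adiabatic): W = (P₁V₁ − P₂V₂)/(γ−1) = (3022 − 2183)/0.4 = 2099 J.
W_total = 0 + 2099 = 2099 J.

W_total ≈ 2100 J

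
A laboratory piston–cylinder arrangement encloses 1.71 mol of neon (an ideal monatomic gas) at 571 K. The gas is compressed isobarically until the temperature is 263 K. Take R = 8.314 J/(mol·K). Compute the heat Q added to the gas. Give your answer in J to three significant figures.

Isobaric: W = nRΔT = (1.71)(8.314)(-308) = -4379 J.
ΔU = nCᵥΔT with Cᵥ = 3R/2: ΔU = (1.71)(12.47)(-308) = -6568 J.
Q = ΔU + W = -6568 − 4379 = -10947 J.

Q ≈ -10900 J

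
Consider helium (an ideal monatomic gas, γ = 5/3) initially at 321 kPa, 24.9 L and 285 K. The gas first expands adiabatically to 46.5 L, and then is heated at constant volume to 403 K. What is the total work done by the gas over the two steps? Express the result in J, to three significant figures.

W_total ≈ 4080 J

Step 1 (adiabatic): W = (P₁V₁ − P₂V₂)/(γ−1) = (7993 − 5271)/0.667 = 4083 J.
Step 2 (isochoric): W = 0 (constant volume).
W_total = 4083 + 0 = 4083 J.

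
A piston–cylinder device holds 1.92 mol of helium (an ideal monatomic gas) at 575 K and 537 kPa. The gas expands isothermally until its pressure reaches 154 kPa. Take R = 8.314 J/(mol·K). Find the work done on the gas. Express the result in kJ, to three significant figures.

Isothermal process: W = nRT ln(V₂/V₁) = nRT ln(P₁/P₂).
W = (1.92)(8.314)(575) × ln(537/154)
  = 9179 × ln(3.487) = 9179 × 1.249
W_by_gas = 11465 J; work on gas = −W_by = -11465 J.

W ≈ -11.5 kJ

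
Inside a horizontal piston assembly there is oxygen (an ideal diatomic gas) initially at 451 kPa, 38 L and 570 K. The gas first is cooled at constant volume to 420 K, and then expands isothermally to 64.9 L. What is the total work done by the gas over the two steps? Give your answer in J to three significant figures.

Step 1 (isochoric): W = 0 (constant volume).
After step 1: P = 332.3 kPa (V unchanged).
Step 2 (isothermal): W = P₁V₁ ln(V₂/V₁) = (12628) ln(64.9/38) = 6759 J.
W_total = 0 + 6759 = 6759 J.

W_total ≈ 6760 J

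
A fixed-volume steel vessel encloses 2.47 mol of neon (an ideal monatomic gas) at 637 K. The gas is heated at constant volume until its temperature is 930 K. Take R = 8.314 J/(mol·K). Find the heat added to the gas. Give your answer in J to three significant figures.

Q ≈ 9030 J

Constant volume ⇒ W = 0, so Q = ΔU = nCᵥΔT with Cᵥ = 3R/2 = 12.47 J/(mol·K).
ΔU = (2.47)(12.47)(930 − 637) = 9025 J.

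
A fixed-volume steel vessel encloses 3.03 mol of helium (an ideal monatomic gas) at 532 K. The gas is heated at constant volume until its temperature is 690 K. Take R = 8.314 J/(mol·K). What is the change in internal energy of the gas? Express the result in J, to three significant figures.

ΔU ≈ 5970 J

Constant volume ⇒ W = 0, so Q = ΔU = nCᵥΔT with Cᵥ = 3R/2 = 12.47 J/(mol·K).
ΔU = (3.03)(12.47)(690 − 532) = 5970 J.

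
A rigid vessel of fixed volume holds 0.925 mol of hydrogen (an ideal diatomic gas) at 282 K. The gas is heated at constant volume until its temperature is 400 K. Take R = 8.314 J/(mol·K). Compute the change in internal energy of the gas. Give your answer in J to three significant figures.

ΔU ≈ 2270 J

Constant volume ⇒ W = 0, so Q = ΔU = nCᵥΔT with Cᵥ = 5R/2 = 20.79 J/(mol·K).
ΔU = (0.925)(20.79)(400 − 282) = 2269 J.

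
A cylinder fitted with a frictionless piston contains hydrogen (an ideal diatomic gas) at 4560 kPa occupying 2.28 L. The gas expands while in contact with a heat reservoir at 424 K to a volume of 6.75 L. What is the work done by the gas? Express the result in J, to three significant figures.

W ≈ 11300 J

Isothermal: W = nRT ln(V₂/V₁) = P₁V₁ ln(V₂/V₁).
P₁V₁ = (4560 kPa)(2.28 L) = 10397 J.
W = 10397 × ln(6.75/2.28) = 10397 × 1.085
W_by_gas = 11284 J.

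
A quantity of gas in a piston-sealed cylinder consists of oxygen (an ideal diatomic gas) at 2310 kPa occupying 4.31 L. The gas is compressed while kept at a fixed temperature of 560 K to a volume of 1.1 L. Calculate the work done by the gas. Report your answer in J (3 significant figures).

Isothermal: W = nRT ln(V₂/V₁) = P₁V₁ ln(V₂/V₁).
P₁V₁ = (2310 kPa)(4.31 L) = 9956 J.
W = 9956 × ln(1.1/4.31) = 9956 × -1.366
W_by_gas = -13596 J.

W ≈ -13600 J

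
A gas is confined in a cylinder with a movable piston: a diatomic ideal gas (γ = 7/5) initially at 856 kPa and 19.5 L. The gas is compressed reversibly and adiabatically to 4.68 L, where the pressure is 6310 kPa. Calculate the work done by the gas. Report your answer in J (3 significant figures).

Adiabatic: W = (P₁V₁ − P₂V₂)/(γ − 1) with γ = 7/5.
P₁V₁ = 16692 J, P₂V₂ = 29531 J.
W = (16692 − 29531) / 0.4 = -32097 J.

W ≈ -32100 J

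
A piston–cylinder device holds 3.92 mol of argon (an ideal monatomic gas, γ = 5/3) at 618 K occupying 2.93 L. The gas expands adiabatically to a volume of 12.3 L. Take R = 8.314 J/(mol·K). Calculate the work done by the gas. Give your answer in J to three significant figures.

W ≈ 18600 J

Adiabatic: TV^(γ−1) = const with γ = 5/3.
T₂ = T₁ (V₁/V₂)^(γ−1) = 618 × (2.93/12.3)^0.667 = 618 × 0.3843 = 237.5 K.
W_by = nCᵥ(T₁ − T₂) = (3.92)(12.47)(618 − 237.5) = 18602 J.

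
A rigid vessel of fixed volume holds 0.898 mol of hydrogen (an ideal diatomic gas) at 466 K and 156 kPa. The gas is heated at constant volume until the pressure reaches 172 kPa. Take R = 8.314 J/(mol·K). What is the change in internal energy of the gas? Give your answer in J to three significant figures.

Constant volume ⇒ W = 0, so Q = ΔU = nCᵥΔT with Cᵥ = 5R/2 = 20.79 J/(mol·K).
At constant V, T₂/T₁ = P₂/P₁ ⇒ ΔT = T₁(P₂/P₁ − 1) = 466·(172/156 − 1) = 47.79 K.
ΔU = (0.898)(20.79)(47.79) = 892.1 J.

ΔU ≈ 892 J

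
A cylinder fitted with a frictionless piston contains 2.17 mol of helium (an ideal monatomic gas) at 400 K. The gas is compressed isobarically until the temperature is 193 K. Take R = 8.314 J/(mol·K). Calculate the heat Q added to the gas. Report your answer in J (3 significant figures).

Isobaric: W = nRΔT = (2.17)(8.314)(-207) = -3735 J.
ΔU = nCᵥΔT with Cᵥ = 3R/2: ΔU = (2.17)(12.47)(-207) = -5602 J.
Q = ΔU + W = -5602 − 3735 = -9336 J.

Q ≈ -9340 J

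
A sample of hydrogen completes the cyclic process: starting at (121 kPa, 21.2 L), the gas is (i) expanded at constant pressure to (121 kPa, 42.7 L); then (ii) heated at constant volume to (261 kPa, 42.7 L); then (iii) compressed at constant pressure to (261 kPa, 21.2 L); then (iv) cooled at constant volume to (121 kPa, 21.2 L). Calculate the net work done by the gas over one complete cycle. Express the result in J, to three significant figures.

Constant-volume legs do no work.
W(i) = (121)(42.7 − 21.2) = 2602 J; W(iii) = (261)(21.2 − 42.7) = -5612 J.
W_net = 2602 − 5612 = -3010 J (the counter-clockwise enclosed area).

W_net ≈ -3010 J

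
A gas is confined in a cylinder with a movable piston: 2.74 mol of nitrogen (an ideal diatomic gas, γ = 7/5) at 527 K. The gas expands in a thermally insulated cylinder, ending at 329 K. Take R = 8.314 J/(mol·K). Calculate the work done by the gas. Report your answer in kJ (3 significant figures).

W ≈ 11.3 kJ

Adiabatic ⇒ Q = 0, so W_by = −ΔU = nCᵥ(T₁ − T₂).
Cᵥ = 5R/2 = 20.79 J/(mol·K).
W = (2.74)(20.79)(527 − 329) = 11276 J.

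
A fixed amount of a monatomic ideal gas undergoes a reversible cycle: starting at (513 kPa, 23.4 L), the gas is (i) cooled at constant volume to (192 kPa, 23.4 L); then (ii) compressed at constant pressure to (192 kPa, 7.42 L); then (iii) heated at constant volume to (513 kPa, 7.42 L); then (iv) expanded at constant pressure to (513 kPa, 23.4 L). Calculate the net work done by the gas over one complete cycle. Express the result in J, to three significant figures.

Constant-volume legs do no work.
W(ii) = (192)(7.42 − 23.4) = -3068 J; W(iv) = (513)(23.4 − 7.42) = 8198 J.
W_net = -3068 + 8198 = 5130 J (the clockwise enclosed area).

W_net ≈ 5130 J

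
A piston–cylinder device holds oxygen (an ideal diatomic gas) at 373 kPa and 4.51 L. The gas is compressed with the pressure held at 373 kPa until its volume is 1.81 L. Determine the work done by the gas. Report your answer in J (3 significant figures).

W ≈ -1010 J

Isobaric: W = P ΔV.
W = (373 kPa)(1.81 − 4.51 L) = (373)(-2.7) = -1007 J.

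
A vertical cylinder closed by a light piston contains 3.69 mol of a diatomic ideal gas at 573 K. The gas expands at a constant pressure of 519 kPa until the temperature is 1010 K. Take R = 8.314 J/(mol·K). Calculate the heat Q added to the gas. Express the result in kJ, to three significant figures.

Q ≈ 46.9 kJ

Isobaric: W = nRΔT = (3.69)(8.314)(437) = 13407 J.
ΔU = nCᵥΔT with Cᵥ = 5R/2: ΔU = (3.69)(20.79)(437) = 33516 J.
Q = ΔU + W = 33516 + 13407 = 46923 J.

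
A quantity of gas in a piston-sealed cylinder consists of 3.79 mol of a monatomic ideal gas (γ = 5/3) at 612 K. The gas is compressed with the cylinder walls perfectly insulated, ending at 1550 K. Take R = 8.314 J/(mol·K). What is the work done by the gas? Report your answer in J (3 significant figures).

W ≈ -44300 J

Adiabatic ⇒ Q = 0, so W_by = −ΔU = nCᵥ(T₁ − T₂).
Cᵥ = 3R/2 = 12.47 J/(mol·K).
W = (3.79)(12.47)(612 − 1550) = -44335 J.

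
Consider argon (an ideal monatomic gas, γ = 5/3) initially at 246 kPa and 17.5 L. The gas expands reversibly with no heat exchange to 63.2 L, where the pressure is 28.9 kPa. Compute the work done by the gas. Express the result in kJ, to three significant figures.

Adiabatic: W = (P₁V₁ − P₂V₂)/(γ − 1) with γ = 5/3.
P₁V₁ = 4305 J, P₂V₂ = 1826 J.
W = (4305 − 1826) / 0.6667 = 3718 J.

W ≈ 3.72 kJ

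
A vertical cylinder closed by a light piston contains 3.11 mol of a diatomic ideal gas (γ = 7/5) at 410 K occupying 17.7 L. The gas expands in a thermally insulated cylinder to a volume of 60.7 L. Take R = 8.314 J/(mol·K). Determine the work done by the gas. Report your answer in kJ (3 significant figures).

W ≈ 10.3 kJ

Adiabatic: TV^(γ−1) = const with γ = 7/5.
T₂ = T₁ (V₁/V₂)^(γ−1) = 410 × (17.7/60.7)^0.4 = 410 × 0.6108 = 250.4 K.
W_by = nCᵥ(T₁ − T₂) = (3.11)(20.79)(410 − 250.4) = 10314 J.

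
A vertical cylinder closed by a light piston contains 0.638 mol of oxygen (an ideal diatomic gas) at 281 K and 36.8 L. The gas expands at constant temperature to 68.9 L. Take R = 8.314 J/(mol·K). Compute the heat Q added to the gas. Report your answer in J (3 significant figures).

Isothermal ⇒ ΔU = 0, so Q = W = nRT ln(V₂/V₁).
Q = (0.638)(8.314)(281) ln(68.9/36.8) = 1491 × 0.6272 = 934.8 J.

Q ≈ 935 J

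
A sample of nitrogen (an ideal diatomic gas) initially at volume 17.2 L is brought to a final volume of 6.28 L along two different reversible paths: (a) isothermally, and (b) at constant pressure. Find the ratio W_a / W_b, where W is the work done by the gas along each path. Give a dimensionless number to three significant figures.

Path (a) isothermal: W = P₁V₁ ln(V₂/V₁) → W_a/(P₁V₁) = -1.008.
Path (b) isobaric: W = P₁(V₂ − V₁) → W_b/(P₁V₁) = -0.6349.
W_a / W_b = -1.008 / -0.6349 = 1.587.

W_a / W_b ≈ 1.59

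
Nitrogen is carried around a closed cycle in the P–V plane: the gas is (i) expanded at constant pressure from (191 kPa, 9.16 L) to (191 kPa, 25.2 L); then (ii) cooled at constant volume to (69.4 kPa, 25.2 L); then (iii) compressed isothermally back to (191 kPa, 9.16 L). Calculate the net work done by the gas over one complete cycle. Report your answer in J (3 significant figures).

Leg (i): W = PΔV = (191)(25.2 − 9.16) = 3064 J.
Leg (ii): W = 0.
Leg (iii): W = PᵢVᵢ ln(V_f/Vᵢ) = (1749) ln(9.16/25.2) = -1770 J.
W_net = 3064 − 1770 = 1294 J.

W_net ≈ 1290 J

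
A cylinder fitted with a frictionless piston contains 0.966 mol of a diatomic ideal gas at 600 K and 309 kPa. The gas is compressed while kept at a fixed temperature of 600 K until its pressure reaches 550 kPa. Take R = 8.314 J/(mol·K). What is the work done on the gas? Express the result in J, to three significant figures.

Isothermal process: W = nRT ln(V₂/V₁) = nRT ln(P₁/P₂).
W = (0.966)(8.314)(600) × ln(309/550)
  = 4819 × ln(0.5618) = 4819 × -0.5766
W_by_gas = -2778 J; work on gas = −W_by = 2778 J.

W ≈ 2780 J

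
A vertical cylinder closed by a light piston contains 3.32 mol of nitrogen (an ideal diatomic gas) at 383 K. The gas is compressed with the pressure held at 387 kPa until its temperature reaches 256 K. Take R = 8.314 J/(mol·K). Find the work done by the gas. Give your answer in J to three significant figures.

W ≈ -3510 J

Isobaric: W = P ΔV = nR ΔT.
W = (3.32)(8.314)(256 − 383) = -3506 J.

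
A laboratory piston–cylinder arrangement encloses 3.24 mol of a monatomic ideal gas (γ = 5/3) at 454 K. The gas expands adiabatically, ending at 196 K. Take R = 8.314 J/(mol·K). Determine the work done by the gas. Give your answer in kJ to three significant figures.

W ≈ 10.4 kJ

Adiabatic ⇒ Q = 0, so W_by = −ΔU = nCᵥ(T₁ − T₂).
Cᵥ = 3R/2 = 12.47 J/(mol·K).
W = (3.24)(12.47)(454 − 196) = 10425 J.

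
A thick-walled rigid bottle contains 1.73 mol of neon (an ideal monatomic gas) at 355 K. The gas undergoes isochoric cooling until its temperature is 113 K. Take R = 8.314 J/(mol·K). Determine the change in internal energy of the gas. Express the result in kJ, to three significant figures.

ΔU ≈ -5.22 kJ

Constant volume ⇒ W = 0, so Q = ΔU = nCᵥΔT with Cᵥ = 3R/2 = 12.47 J/(mol·K).
ΔU = (1.73)(12.47)(113 − 355) = -5221 J.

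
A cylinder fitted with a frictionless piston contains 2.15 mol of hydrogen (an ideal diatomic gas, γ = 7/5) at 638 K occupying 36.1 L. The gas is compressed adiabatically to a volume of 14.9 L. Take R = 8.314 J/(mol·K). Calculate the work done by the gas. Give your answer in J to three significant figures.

W ≈ -12100 J

Adiabatic: TV^(γ−1) = const with γ = 7/5.
T₂ = T₁ (V₁/V₂)^(γ−1) = 638 × (36.1/14.9)^0.4 = 638 × 1.425 = 909 K.
W_by = nCᵥ(T₁ − T₂) = (2.15)(20.79)(638 − 909) = -12109 J.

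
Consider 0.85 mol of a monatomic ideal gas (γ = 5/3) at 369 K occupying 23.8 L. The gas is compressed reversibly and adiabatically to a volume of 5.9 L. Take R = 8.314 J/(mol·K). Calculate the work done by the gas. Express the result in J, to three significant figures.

Adiabatic: TV^(γ−1) = const with γ = 5/3.
T₂ = T₁ (V₁/V₂)^(γ−1) = 369 × (23.8/5.9)^0.667 = 369 × 2.534 = 935.1 K.
W_by = nCᵥ(T₁ − T₂) = (0.85)(12.47)(369 − 935.1) = -6001 J.

W ≈ -6000 J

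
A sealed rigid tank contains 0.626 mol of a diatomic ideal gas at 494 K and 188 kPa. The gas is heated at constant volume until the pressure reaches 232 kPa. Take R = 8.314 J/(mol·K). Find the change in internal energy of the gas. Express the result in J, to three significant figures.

Constant volume ⇒ W = 0, so Q = ΔU = nCᵥΔT with Cᵥ = 5R/2 = 20.79 J/(mol·K).
At constant V, T₂/T₁ = P₂/P₁ ⇒ ΔT = T₁(P₂/P₁ − 1) = 494·(232/188 − 1) = 115.6 K.
ΔU = (0.626)(20.79)(115.6) = 1504 J.

ΔU ≈ 1500 J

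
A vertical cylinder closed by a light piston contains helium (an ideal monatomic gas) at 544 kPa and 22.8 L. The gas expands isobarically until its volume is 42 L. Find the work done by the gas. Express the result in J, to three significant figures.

W ≈ 10400 J

Isobaric: W = P ΔV.
W = (544 kPa)(42 − 22.8 L) = (544)(19.2) = 10445 J.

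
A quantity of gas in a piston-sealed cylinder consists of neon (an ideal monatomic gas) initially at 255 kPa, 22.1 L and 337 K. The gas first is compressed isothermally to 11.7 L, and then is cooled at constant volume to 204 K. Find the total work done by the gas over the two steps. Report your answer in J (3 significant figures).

W_total ≈ -3580 J

Step 1 (isothermal): W = P₁V₁ ln(V₂/V₁) = (5636) ln(11.7/22.1) = -3584 J.
Step 2 (isochoric): W = 0 (constant volume).
W_total = -3584 + 0 = -3584 J.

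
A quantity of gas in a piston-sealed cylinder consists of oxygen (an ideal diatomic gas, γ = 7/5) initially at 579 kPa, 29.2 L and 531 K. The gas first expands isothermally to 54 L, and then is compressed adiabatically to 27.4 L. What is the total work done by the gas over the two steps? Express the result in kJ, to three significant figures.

Step 1 (isothermal): W = P₁V₁ ln(V₂/V₁) = (16907) ln(54/29.2) = 10395 J.
After step 1: P = 313.1 kPa, V = 54 L, T = 531 K.
Step 2 (adiabatic): W = (P₁V₁ − P₂V₂)/(γ−1) = (16907 − 22178)/0.4 = -13178 J.
W_total = 10395 − 13178 = -2783 J.

W_total ≈ -2.78 kJ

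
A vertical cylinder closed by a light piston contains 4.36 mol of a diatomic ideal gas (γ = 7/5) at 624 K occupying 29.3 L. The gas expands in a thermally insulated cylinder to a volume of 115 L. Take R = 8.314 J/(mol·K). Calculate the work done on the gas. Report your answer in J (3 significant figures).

W ≈ -23800 J

Adiabatic: TV^(γ−1) = const with γ = 7/5.
T₂ = T₁ (V₁/V₂)^(γ−1) = 624 × (29.3/115)^0.4 = 624 × 0.5787 = 361.1 K.
W_by = nCᵥ(T₁ − T₂) = (4.36)(20.79)(624 − 361.1) = 23823 J.
Work on gas = −W_by = -23823 J.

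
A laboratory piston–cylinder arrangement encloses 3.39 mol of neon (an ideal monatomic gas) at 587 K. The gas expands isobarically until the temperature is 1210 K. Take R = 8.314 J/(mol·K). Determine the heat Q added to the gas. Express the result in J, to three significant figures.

Isobaric: W = nRΔT = (3.39)(8.314)(623) = 17559 J.
ΔU = nCᵥΔT with Cᵥ = 3R/2: ΔU = (3.39)(12.47)(623) = 26338 J.
Q = ΔU + W = 26338 + 17559 = 43897 J.

Q ≈ 43900 J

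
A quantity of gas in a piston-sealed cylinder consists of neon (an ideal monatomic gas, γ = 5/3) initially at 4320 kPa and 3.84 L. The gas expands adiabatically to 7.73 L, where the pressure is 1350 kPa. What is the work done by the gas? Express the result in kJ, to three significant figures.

W ≈ 9.23 kJ

Adiabatic: W = (P₁V₁ − P₂V₂)/(γ − 1) with γ = 5/3.
P₁V₁ = 16589 J, P₂V₂ = 10436 J.
W = (16589 − 10436) / 0.6667 = 9230 J.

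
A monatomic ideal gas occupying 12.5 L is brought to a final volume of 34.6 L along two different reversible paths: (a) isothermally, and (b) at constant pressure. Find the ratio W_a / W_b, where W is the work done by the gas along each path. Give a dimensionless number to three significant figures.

W_a / W_b ≈ 0.576

Path (a) isothermal: W = P₁V₁ ln(V₂/V₁) → W_a/(P₁V₁) = 1.018.
Path (b) isobaric: W = P₁(V₂ − V₁) → W_b/(P₁V₁) = 1.768.
W_a / W_b = 1.018 / 1.768 = 0.5759.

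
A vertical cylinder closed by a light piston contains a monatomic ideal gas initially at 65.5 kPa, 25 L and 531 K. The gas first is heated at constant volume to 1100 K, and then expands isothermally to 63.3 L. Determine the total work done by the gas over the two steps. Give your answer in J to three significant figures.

Step 1 (isochoric): W = 0 (constant volume).
After step 1: P = 135.7 kPa (V unchanged).
Step 2 (isothermal): W = P₁V₁ ln(V₂/V₁) = (3392) ln(63.3/25) = 3151 J.
W_total = 0 + 3151 = 3151 J.

W_total ≈ 3150 J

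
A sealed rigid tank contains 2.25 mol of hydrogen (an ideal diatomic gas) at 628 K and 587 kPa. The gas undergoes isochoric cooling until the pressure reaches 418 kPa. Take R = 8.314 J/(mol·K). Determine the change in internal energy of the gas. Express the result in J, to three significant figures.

ΔU ≈ -8460 J

Constant volume ⇒ W = 0, so Q = ΔU = nCᵥΔT with Cᵥ = 5R/2 = 20.79 J/(mol·K).
At constant V, T₂/T₁ = P₂/P₁ ⇒ ΔT = T₁(P₂/P₁ − 1) = 628·(418/587 − 1) = -180.8 K.
ΔU = (2.25)(20.79)(-180.8) = -8456 J.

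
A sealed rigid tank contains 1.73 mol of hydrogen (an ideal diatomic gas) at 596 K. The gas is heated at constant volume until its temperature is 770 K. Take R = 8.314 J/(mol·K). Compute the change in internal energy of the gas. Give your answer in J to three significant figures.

Constant volume ⇒ W = 0, so Q = ΔU = nCᵥΔT with Cᵥ = 5R/2 = 20.79 J/(mol·K).
ΔU = (1.73)(20.79)(770 − 596) = 6257 J.

ΔU ≈ 6260 J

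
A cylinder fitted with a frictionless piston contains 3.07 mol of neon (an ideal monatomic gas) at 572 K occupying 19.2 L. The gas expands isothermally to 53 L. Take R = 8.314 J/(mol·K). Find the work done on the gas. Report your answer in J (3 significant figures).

Isothermal: W = nRT ln(V₂/V₁).
W = (3.07)(8.314)(572) × ln(53/19.2)
  = 14600 × 1.015
W_by_gas = 14824 J; work on gas = −W_by = -14824 J.

W ≈ -14800 J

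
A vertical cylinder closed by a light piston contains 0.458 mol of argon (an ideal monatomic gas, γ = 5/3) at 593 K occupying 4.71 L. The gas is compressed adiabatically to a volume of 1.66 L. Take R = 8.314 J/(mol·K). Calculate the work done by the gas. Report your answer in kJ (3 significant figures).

Adiabatic: TV^(γ−1) = const with γ = 5/3.
T₂ = T₁ (V₁/V₂)^(γ−1) = 593 × (4.71/1.66)^0.667 = 593 × 2.004 = 1188 K.
W_by = nCᵥ(T₁ − T₂) = (0.458)(12.47)(593 − 1188) = -3401 J.

W ≈ -3.40 kJ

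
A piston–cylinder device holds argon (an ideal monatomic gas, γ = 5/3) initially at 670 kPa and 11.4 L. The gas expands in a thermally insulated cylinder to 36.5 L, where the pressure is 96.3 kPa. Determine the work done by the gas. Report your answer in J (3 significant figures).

Adiabatic: W = (P₁V₁ − P₂V₂)/(γ − 1) with γ = 5/3.
P₁V₁ = 7638 J, P₂V₂ = 3515 J.
W = (7638 − 3515) / 0.6667 = 6185 J.

W ≈ 6180 J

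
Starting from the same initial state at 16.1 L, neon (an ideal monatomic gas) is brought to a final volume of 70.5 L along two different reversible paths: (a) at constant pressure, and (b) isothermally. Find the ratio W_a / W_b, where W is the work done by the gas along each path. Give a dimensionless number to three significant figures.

Path (a) isobaric: W = P₁(V₂ − V₁) → W_a/(P₁V₁) = 3.379.
Path (b) isothermal: W = P₁V₁ ln(V₂/V₁) → W_b/(P₁V₁) = 1.477.
W_a / W_b = 3.379 / 1.477 = 2.288.

W_a / W_b ≈ 2.29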